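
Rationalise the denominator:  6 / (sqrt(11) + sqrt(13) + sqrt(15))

(-12*sqrt(2145) + 54*sqrt(15) + 78*sqrt(13) + 102*sqrt(11))/491

Group as (sqrt(11) + sqrt(15)) + sqrt(13); multiply by (sqrt(11) + sqrt(15)) - sqrt(13), then rationalise the remaining surd.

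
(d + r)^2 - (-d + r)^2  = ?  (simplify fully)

4*d*r

Only the odd-power cross terms survive.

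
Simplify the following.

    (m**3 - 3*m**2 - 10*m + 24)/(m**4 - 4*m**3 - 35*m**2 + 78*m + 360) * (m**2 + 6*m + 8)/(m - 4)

(m**2 - 4)/(m**2 - 11*m + 30)

Factor: m**3 - 3*m**2 - 10*m + 24 = (m - 4)*(m - 2)*(m + 3);  m**4 - 4*m**3 - 35*m**2 + 78*m + 360 = (m - 5)*(m + 4)*(m - 6)*(m + 3);  m**2 + 6*m + 8 = (m + 2)*(m + 4)
Cancel the common factors (m + 4), (m + 3), (m - 4).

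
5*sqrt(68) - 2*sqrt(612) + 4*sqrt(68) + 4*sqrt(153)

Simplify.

5*sqrt(68) = 10*sqrt(17); 2*sqrt(612) = 12*sqrt(17); 4*sqrt(68) = 8*sqrt(17); 4*sqrt(153) = 12*sqrt(17)
Combine: (10 - 12 + 8 + 12)·sqrt(17) = 18*sqrt(17)

18*sqrt(17)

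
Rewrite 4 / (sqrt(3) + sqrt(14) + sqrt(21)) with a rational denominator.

(-21*sqrt(2) - 2*sqrt(21) + 5*sqrt(14) + 16*sqrt(3))/19

Group as (sqrt(3) + sqrt(21)) + sqrt(14); multiply by (sqrt(3) + sqrt(21)) - sqrt(14), then rationalise the remaining surd.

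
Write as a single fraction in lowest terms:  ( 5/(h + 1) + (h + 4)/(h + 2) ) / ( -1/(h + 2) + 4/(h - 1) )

(h^3 + 9*h^2 + 4*h - 14)/(3*h^2 + 12*h + 9)

Numerator: 5/(h + 1) + (h + 4)/(h + 2) = (h^2 + 10*h + 14)/(h^2 + 3*h + 2)
Denominator: -1/(h + 2) + 4/(h - 1) = (3*h + 9)/(h^2 + h - 2)
Divide: ((h^2 + 10*h + 14)/(h^2 + 3*h + 2)) · ((h^2 + h - 2)/(3*h + 9)) = (h^3 + 9*h^2 + 4*h - 14)/(3*h^2 + 12*h + 9)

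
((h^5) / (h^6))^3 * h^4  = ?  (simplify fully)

Inside the bracket: (h^-1)
Raise to the power 3: (h^-3)
Multiply by h^4: add exponents.

h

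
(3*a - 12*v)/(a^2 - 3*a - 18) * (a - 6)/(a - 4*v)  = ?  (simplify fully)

Factor: 3*a - 12*v = 3*(a - 4*v);  a^2 - 3*a - 18 = (a - 6)*(a + 3)
Cancel the common factors (a - 6), (a - 4*v).

3/(a + 3)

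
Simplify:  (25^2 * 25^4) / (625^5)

25^2 = 5^4; 25^4 = 5^8; 625^5 = 5^20
Combine exponents: 5^(-8)

5^(-8)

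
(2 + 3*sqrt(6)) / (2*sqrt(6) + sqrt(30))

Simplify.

(-18 - 2*sqrt(6) + sqrt(30) + 9*sqrt(5))/3

Multiply numerator and denominator by -sqrt(30) + 2*sqrt(6).
Denominator becomes -6; numerator becomes -18*sqrt(5) - 2*sqrt(30) + 4*sqrt(6) + 36.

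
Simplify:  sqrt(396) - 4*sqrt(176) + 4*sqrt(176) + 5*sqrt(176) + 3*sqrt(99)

sqrt(396) = 6*sqrt(11); 4*sqrt(176) = 16*sqrt(11); 4*sqrt(176) = 16*sqrt(11); 5*sqrt(176) = 20*sqrt(11); 3*sqrt(99) = 9*sqrt(11)
Combine: (6 - 16 + 16 + 20 + 9)·sqrt(11) = 35*sqrt(11)

35*sqrt(11)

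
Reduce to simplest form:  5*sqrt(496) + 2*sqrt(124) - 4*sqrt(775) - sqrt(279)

5*sqrt(496) = 20*sqrt(31); 2*sqrt(124) = 4*sqrt(31); 4*sqrt(775) = 20*sqrt(31); sqrt(279) = 3*sqrt(31)
Combine: (20 + 4 - 20 - 3)·sqrt(31) = sqrt(31)

sqrt(31)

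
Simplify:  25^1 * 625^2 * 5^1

5^11

25^1 = 5^2; 625^2 = 5^8; 5^1 = 5^1
Combine exponents: 5^11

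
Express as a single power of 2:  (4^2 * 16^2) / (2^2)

4^2 = 2^4; 16^2 = 2^8; 2^2 = 2^2
Combine exponents: 2^10

2^10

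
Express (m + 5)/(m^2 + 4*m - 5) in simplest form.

1/(m - 1)

Factor: m^2 + 4*m - 5 = (m - 1)*(m + 5)
Cancel the common factor (m + 5).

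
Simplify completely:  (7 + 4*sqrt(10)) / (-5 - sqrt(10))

Multiply numerator and denominator by -5 + sqrt(10).
Denominator becomes 15; numerator becomes -13*sqrt(10) + 5.

(-13*sqrt(10) + 5)/15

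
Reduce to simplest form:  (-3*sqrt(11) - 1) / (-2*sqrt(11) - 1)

Multiply numerator and denominator by -1 + 2*sqrt(11).
Denominator becomes -43; numerator becomes -65 + sqrt(11).

(-sqrt(11) + 65)/43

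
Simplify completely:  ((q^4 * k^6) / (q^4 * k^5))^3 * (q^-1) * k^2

k^5/q

Inside the bracket: k^1
Raise to the power 3: k^3
Multiply by (q^-1) * k^2: add exponents.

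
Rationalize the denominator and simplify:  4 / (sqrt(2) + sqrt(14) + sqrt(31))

(-76*sqrt(14) - 172*sqrt(2) + 16*sqrt(217) + 60*sqrt(31))/113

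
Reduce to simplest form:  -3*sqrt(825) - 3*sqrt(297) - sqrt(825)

-29*sqrt(33)

3*sqrt(825) = 15*sqrt(33); 3*sqrt(297) = 9*sqrt(33); sqrt(825) = 5*sqrt(33)
Combine: (-15 - 9 - 5)·sqrt(33) = -29*sqrt(33)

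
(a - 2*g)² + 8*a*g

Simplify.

(a + 2*g)²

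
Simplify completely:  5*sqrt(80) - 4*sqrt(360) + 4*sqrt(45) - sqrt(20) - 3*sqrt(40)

-30*sqrt(10) + 30*sqrt(5)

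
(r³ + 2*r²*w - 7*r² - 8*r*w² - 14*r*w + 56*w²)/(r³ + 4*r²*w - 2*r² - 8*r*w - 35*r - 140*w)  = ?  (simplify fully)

(r - 2*w)/(r + 5)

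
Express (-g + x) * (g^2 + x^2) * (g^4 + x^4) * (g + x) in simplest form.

-g^8 + x^8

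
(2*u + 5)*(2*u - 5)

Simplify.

(2*u)^2 - (5)^2 = 4*u^2 - 25.

4*u^2 - 25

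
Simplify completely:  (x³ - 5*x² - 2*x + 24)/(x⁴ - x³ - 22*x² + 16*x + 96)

Factor: x³ - 5*x² - 2*x + 24 = (x - 3)·(x - 4)·(x + 2);  x⁴ - x³ - 22*x² + 16*x + 96 = (x + 2)·(x + 4)·(x - 3)·(x - 4)
Cancel the common factors (x + 2), (x - 4), (x - 3).

1/(x + 4)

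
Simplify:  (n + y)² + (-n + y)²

2*n² + 2*y²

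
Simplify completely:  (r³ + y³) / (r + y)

y^3 + r^3 = (r + y)(r² - r*y + y²).

r² - r*y + y²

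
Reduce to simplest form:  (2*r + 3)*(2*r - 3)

Product of conjugates: (P+Q)(P-Q) = P**2 - Q**2.

4*r**2 - 9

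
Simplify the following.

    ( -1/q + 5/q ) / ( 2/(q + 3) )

(2*q + 6)/q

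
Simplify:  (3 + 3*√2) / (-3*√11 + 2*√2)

(-9*√22 - 9*√11 - 12 - 6*√2)/91

Multiply numerator and denominator by 2*√2 + 3*√11.
Denominator becomes -91; numerator becomes 6*√2 + 12 + 9*√11 + 9*√22.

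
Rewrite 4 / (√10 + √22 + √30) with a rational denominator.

(-20*√66 + 2*√30 + 18*√22 + 42*√10)/219

Group as (√10 + √22) + √30; multiply by (√10 + √22) - √30, then rationalise the remaining surd.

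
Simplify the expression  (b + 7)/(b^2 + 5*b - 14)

Factor: b^2 + 5*b - 14 = (b + 7)*(b - 2)
Cancel the common factor (b + 7).

1/(b - 2)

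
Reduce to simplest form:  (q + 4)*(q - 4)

q^2 - 16

(q)^2 - (4)^2 = q^2 - 16.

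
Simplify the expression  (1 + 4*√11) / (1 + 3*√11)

Multiply numerator and denominator by -3*√11 + 1.
Denominator becomes -98; numerator becomes -131 + √11.

(-√11 + 131)/98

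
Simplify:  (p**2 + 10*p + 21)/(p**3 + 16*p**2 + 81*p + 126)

1/(p + 6)

Factor: p**2 + 10*p + 21 = (p + 7)*(p + 3);  p**3 + 16*p**2 + 81*p + 126 = (p + 6)*(p + 3)*(p + 7)
Cancel the common factors (p + 3), (p + 7).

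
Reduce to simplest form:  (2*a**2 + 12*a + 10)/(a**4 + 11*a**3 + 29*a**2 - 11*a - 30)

2/(a**2 + 5*a - 6)

Factor: 2*a**2 + 12*a + 10 = 2*(a + 5)*(a + 1);  a**4 + 11*a**3 + 29*a**2 - 11*a - 30 = (a + 6)*(a + 1)*(a + 5)*(a - 1)
Cancel the common factors (a + 1), (a + 5).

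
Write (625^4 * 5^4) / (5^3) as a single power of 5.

5^17

625^4 = 5^16; 5^4 = 5^4; 5^3 = 5^3
Combine exponents: 5^17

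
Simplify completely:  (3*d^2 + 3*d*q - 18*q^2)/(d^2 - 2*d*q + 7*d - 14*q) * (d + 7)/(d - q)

(-3*d - 9*q)/(-d + q)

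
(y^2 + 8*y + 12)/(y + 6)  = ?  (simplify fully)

Factor: y^2 + 8*y + 12 = (y + 6)*(y + 2)
Cancel the common factor (y + 6).

y + 2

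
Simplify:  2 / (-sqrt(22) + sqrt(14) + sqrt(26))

(-9*sqrt(22) + 5*sqrt(26) + 17*sqrt(14) + 2*sqrt(2002))/283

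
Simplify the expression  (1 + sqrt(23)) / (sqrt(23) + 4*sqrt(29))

Multiply numerator and denominator by -4*sqrt(29) + sqrt(23).
Denominator becomes -441; numerator becomes -4*sqrt(667) - 4*sqrt(29) + sqrt(23) + 23.

(-23 - sqrt(23) + 4*sqrt(29) + 4*sqrt(667))/441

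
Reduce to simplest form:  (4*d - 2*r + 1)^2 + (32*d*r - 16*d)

Expanding gives 16*d^2 + 16*d*r - 8*d + 4*r^2 - 4*r + 1, a perfect square.

(4*d + 2*r - 1)^2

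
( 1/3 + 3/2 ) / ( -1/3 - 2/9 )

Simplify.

Numerator: 1/3 + 3/2 = 11/6
Denominator: -1/3 - 2/9 = -5/9
Divide: (11/6) · (-9/5) = -33/10

-33/10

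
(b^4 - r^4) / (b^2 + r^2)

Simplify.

b^2 - r^2

Factor b^4 - r^4 and cancel (b^2 + r^2).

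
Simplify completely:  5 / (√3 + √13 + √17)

Group as (√3 + √17) + √13; multiply by (√3 + √17) - √13, then rationalise the remaining surd.

(-2*√663 - √17 + 7*√13 + 27*√3)/31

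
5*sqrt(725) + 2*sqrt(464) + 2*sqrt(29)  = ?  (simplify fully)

35*sqrt(29)

5*sqrt(725) = 25*sqrt(29); 2*sqrt(464) = 8*sqrt(29); 2*sqrt(29) = 2*sqrt(29)
Combine: (25 + 8 + 2)·sqrt(29) = 35*sqrt(29)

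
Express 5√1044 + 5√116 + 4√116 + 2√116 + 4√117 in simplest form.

5√1044 = 30*√29; 5√116 = 10*√29; 4√116 = 8*√29; 2√116 = 4*√29; 4√117 = 12*√13

12*√13 + 52*√29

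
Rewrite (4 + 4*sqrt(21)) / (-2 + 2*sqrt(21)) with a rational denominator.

(sqrt(21) + 11)/5

Multiply numerator and denominator by -2*sqrt(21) - 2.
Denominator becomes -80; numerator becomes -176 - 16*sqrt(21).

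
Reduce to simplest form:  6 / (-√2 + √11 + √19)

Group as (√11 + √19) - √2; multiply by (√11 + √19) + √2, then rationalise the remaining surd.

(-42*√2 - 9*√19 + 15*√11 + 3*√418)/13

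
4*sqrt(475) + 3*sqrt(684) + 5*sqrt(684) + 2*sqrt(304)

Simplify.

76*sqrt(19)

4*sqrt(475) = 20*sqrt(19); 3*sqrt(684) = 18*sqrt(19); 5*sqrt(684) = 30*sqrt(19); 2*sqrt(304) = 8*sqrt(19)
Combine: (20 + 18 + 30 + 8)·sqrt(19) = 76*sqrt(19)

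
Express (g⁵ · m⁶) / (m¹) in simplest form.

Quotient: g⁵ · m⁵

g⁵*m⁵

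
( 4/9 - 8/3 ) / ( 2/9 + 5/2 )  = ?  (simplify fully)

Numerator: 4/9 - 8/3 = -20/9
Denominator: 2/9 + 5/2 = 49/18
Divide: (-20/9) · (18/49) = -40/49

-40/49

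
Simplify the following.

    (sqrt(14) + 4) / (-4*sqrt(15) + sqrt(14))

Multiply numerator and denominator by sqrt(14) + 4*sqrt(15).
Denominator becomes -226; numerator becomes 14 + 4*sqrt(14) + 4*sqrt(210) + 16*sqrt(15).

(-8*sqrt(15) - 2*sqrt(210) - 2*sqrt(14) - 7)/113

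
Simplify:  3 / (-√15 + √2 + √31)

(-66*√2 - 3*√930 + 27*√15 + 21*√31)/38

Group as (√2 + √31) - √15; multiply by (√2 + √31) + √15, then rationalise the remaining surd.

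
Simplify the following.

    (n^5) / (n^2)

Quotient: n^3

n^3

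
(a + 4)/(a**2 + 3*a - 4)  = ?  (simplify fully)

Factor: a**2 + 3*a - 4 = (a + 4)*(a - 1)
Cancel the common factor (a + 4).

1/(a - 1)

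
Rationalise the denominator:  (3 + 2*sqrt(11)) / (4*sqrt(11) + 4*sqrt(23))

(-22 - 3*sqrt(11) + 3*sqrt(23) + 2*sqrt(253))/48

Multiply numerator and denominator by -4*sqrt(23) + 4*sqrt(11).
Denominator becomes -192; numerator becomes -8*sqrt(253) - 12*sqrt(23) + 12*sqrt(11) + 88.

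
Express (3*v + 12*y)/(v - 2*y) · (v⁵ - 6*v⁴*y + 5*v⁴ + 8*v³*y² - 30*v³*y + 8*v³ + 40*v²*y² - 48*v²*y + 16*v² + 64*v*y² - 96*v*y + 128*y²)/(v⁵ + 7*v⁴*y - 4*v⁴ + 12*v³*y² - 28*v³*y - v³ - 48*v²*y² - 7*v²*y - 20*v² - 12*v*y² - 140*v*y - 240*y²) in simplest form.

Factor: 3*v + 12*y = 3·(v + 4*y);  v⁵ - 6*v⁴*y + 5*v⁴ + 8*v³*y² - 30*v³*y + 8*v³ + 40*v²*y² - 48*v²*y + 16*v² + 64*v*y² - 96*v*y + 128*y² = (v² + v + 4)·(v + 4)·(v - 4*y)·(v - 2*y);  v⁵ + 7*v⁴*y - 4*v⁴ + 12*v³*y² - 28*v³*y - v³ - 48*v²*y² - 7*v²*y - 20*v² - 12*v*y² - 140*v*y - 240*y² = (v - 5)·(v² + v + 4)·(v + 4*y)·(v + 3*y)
Cancel the common factors (v² + v + 4), (v + 4*y), (v - 2*y).

(3*v² - 12*v*y + 12*v - 48*y)/(v² + 3*v*y - 5*v - 15*y)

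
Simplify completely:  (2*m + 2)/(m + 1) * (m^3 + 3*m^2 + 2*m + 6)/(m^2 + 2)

2*m + 6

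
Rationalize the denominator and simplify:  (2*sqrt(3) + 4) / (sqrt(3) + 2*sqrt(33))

(-4*sqrt(3) - 6 + 12*sqrt(11) + 8*sqrt(33))/129

Multiply numerator and denominator by -2*sqrt(33) + sqrt(3).
Denominator becomes -129; numerator becomes -8*sqrt(33) - 12*sqrt(11) + 6 + 4*sqrt(3).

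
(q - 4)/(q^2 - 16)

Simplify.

Factor: q^2 - 16 = (q + 4)*(q - 4)
Cancel the common factor (q - 4).

1/(q + 4)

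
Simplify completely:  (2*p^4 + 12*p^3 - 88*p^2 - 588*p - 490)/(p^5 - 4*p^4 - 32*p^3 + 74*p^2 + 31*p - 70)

(2*p + 14)/(p^2 - 3*p + 2)

Factor: 2*p^4 + 12*p^3 - 88*p^2 - 588*p - 490 = 2*(p + 7)*(p + 5)*(p + 1)*(p - 7);  p^5 - 4*p^4 - 32*p^3 + 74*p^2 + 31*p - 70 = (p + 1)*(p - 1)*(p + 5)*(p - 7)*(p - 2)
Cancel the common factors (p + 1), (p - 7), (p + 5).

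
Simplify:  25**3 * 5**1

25**3 = 5**6; 5**1 = 5**1
Combine exponents: 5**7

5**7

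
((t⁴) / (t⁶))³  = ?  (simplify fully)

t^(-6)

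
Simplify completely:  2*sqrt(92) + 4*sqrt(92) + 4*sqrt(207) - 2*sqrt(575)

2*sqrt(92) = 4*sqrt(23); 4*sqrt(92) = 8*sqrt(23); 4*sqrt(207) = 12*sqrt(23); 2*sqrt(575) = 10*sqrt(23)
Combine: (4 + 8 + 12 - 10)·sqrt(23) = 14*sqrt(23)

14*sqrt(23)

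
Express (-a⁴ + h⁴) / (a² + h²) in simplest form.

-a² + h²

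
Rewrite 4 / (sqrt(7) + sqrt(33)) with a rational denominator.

(-2*sqrt(7) + 2*sqrt(33))/13

Multiply numerator and denominator by -sqrt(7) + sqrt(33).
Denominator becomes 26; numerator becomes -4*sqrt(7) + 4*sqrt(33).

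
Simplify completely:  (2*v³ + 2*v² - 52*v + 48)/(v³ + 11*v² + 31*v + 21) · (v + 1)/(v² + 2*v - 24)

(2*v - 2)/(v² + 10*v + 21)

Factor: 2*v³ + 2*v² - 52*v + 48 = 2·(v - 4)·(v + 6)·(v - 1);  v³ + 11*v² + 31*v + 21 = (v + 7)·(v + 3)·(v + 1);  v² + 2*v - 24 = (v - 4)·(v + 6)
Cancel the common factors (v - 4), (v + 1), (v + 6).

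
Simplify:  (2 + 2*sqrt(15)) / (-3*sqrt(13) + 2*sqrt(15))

Multiply numerator and denominator by 2*sqrt(15) + 3*sqrt(13).
Denominator becomes -57; numerator becomes 4*sqrt(15) + 6*sqrt(13) + 60 + 6*sqrt(195).

(-6*sqrt(195) - 60 - 6*sqrt(13) - 4*sqrt(15))/57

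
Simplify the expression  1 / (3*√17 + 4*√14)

Multiply numerator and denominator by -4*√14 + 3*√17.
Denominator becomes -71; numerator becomes -4*√14 + 3*√17.

(-3*√17 + 4*√14)/71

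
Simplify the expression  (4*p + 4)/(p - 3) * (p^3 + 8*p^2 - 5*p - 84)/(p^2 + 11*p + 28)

4*p + 4

Factor: 4*p + 4 = 4*(p + 1);  p^3 + 8*p^2 - 5*p - 84 = (p + 7)*(p + 4)*(p - 3);  p^2 + 11*p + 28 = (p + 7)*(p + 4)
Cancel the common factors (p + 7), (p + 4), (p - 3).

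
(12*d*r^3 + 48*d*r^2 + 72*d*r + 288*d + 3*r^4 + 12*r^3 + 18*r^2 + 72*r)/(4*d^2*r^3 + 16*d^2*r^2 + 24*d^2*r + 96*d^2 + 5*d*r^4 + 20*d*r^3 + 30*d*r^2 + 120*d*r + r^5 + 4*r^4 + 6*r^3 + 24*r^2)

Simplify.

3/(d + r)

Factor: 12*d*r^3 + 48*d*r^2 + 72*d*r + 288*d + 3*r^4 + 12*r^3 + 18*r^2 + 72*r = 3*(r + 4)*(4*d + r)*(r^2 + 6);  4*d^2*r^3 + 16*d^2*r^2 + 24*d^2*r + 96*d^2 + 5*d*r^4 + 20*d*r^3 + 30*d*r^2 + 120*d*r + r^5 + 4*r^4 + 6*r^3 + 24*r^2 = (r + 4)*(d + r)*(r^2 + 6)*(4*d + r)
Cancel the common factors (r^2 + 6), (r + 4), (4*d + r).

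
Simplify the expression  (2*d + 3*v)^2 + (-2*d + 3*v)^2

8*d^2 + 18*v^2

Write as f((3*v),(2*d)) + f((3*v),-(2*d)) and expand.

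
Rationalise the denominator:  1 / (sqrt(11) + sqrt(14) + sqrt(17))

(-sqrt(2618) + 4*sqrt(17) + 7*sqrt(14) + 10*sqrt(11))/276

Group as (sqrt(11) + sqrt(17)) + sqrt(14); multiply by (sqrt(11) + sqrt(17)) - sqrt(14), then rationalise the remaining surd.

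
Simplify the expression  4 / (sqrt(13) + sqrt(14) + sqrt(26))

Group as (sqrt(13) + sqrt(26)) + sqrt(14); multiply by (sqrt(13) + sqrt(26)) - sqrt(14), then rationalise the remaining surd.

(-208*sqrt(7) + 4*sqrt(26) + 100*sqrt(14) + 108*sqrt(13))/727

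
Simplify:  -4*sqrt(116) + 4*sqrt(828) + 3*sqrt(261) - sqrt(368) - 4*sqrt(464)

4*sqrt(116) = 8*sqrt(29); 4*sqrt(828) = 24*sqrt(23); 3*sqrt(261) = 9*sqrt(29); sqrt(368) = 4*sqrt(23); 4*sqrt(464) = 16*sqrt(29)

-15*sqrt(29) + 20*sqrt(23)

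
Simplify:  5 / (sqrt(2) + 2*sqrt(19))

Multiply numerator and denominator by -sqrt(2) + 2*sqrt(19).
Denominator becomes 74; numerator becomes -5*sqrt(2) + 10*sqrt(19).

(-5*sqrt(2) + 10*sqrt(19))/74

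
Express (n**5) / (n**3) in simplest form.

n**2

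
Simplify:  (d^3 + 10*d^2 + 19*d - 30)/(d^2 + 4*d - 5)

d + 6

Factor: d^3 + 10*d^2 + 19*d - 30 = (d + 5)*(d - 1)*(d + 6);  d^2 + 4*d - 5 = (d + 5)*(d - 1)
Cancel the common factors (d + 5), (d - 1).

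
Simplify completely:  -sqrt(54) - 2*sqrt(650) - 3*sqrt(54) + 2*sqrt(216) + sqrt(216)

-10*sqrt(26) + 6*sqrt(6)

sqrt(54) = 3*sqrt(6); 2*sqrt(650) = 10*sqrt(26); 3*sqrt(54) = 9*sqrt(6); 2*sqrt(216) = 12*sqrt(6); sqrt(216) = 6*sqrt(6)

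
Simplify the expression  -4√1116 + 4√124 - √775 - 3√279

4√1116 = 24*√31; 4√124 = 8*√31; √775 = 5*√31; 3√279 = 9*√31
Combine: (-24 + 8 - 5 - 9)·√31 = -30*√31

-30*√31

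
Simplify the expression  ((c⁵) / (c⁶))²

c^(-2)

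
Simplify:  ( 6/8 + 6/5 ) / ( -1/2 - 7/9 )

-351/230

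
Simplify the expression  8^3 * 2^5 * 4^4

2^22

8^3 = 2^9; 2^5 = 2^5; 4^4 = 2^8
Combine exponents: 2^22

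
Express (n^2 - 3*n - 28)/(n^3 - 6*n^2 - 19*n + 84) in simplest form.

1/(n - 3)

Factor: n^2 - 3*n - 28 = (n - 7)*(n + 4);  n^3 - 6*n^2 - 19*n + 84 = (n - 3)*(n - 7)*(n + 4)
Cancel the common factors (n - 7), (n + 4).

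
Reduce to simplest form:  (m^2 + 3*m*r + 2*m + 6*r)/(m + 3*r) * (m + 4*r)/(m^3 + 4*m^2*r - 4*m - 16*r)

1/(m - 2)

Factor: m^2 + 3*m*r + 2*m + 6*r = (m + 2)*(m + 3*r);  m^3 + 4*m^2*r - 4*m - 16*r = (m + 2)*(m + 4*r)*(m - 2)
Cancel the common factors (m + 2), (m + 3*r), (m + 4*r).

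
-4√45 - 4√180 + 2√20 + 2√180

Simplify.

4√45 = 12*√5; 4√180 = 24*√5; 2√20 = 4*√5; 2√180 = 12*√5
Combine: (-12 - 24 + 4 + 12)·√5 = -20*√5

-20*√5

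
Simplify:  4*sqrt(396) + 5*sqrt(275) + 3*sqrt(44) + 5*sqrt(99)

70*sqrt(11)

4*sqrt(396) = 24*sqrt(11); 5*sqrt(275) = 25*sqrt(11); 3*sqrt(44) = 6*sqrt(11); 5*sqrt(99) = 15*sqrt(11)
Combine: (24 + 25 + 6 + 15)·sqrt(11) = 70*sqrt(11)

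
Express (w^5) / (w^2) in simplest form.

w^3

Quotient: w^3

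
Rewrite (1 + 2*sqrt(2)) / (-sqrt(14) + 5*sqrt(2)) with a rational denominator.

Multiply numerator and denominator by sqrt(14) + 5*sqrt(2).
Denominator becomes 36; numerator becomes sqrt(14) + 5*sqrt(2) + 4*sqrt(7) + 20.

(sqrt(14) + 5*sqrt(2) + 4*sqrt(7) + 20)/36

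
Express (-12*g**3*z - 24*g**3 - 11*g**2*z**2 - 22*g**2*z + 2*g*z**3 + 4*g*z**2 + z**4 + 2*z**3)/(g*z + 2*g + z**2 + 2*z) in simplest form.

Factor: -12*g**3*z - 24*g**3 - 11*g**2*z**2 - 22*g**2*z + 2*g*z**3 + 4*g*z**2 + z**4 + 2*z**3 = (-3*g + z)*(z + 2)*(g + z)*(4*g + z);  g*z + 2*g + z**2 + 2*z = (g + z)*(z + 2)
Cancel the common factors (g + z), (z + 2).

-12*g**2 + g*z + z**2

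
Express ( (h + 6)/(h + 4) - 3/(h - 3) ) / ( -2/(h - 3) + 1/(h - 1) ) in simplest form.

(-h³ + h² + 30*h - 30)/(h² + 5*h + 4)

Numerator: (h + 6)/(h + 4) - 3/(h - 3) = (h² - 30)/(h² + h - 12)
Denominator: -2/(h - 3) + 1/(h - 1) = (-h - 1)/(h² - 4*h + 3)
Divide: ((h² - 30)/(h² + h - 12)) · ((h² - 4*h + 3)/(-h - 1)) = (-h³ + h² + 30*h - 30)/(h² + 5*h + 4)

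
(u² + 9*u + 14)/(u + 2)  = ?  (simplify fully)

u + 7

Factor: u² + 9*u + 14 = (u + 7)·(u + 2)
Cancel the common factor (u + 2).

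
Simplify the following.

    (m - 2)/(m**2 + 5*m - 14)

1/(m + 7)

Factor: m**2 + 5*m - 14 = (m - 2)*(m + 7)
Cancel the common factor (m - 2).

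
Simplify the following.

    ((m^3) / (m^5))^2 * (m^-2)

m^(-6)

Inside the bracket: (m^-2)
Raise to the power 2: (m^-4)
Multiply by (m^-2): add exponents.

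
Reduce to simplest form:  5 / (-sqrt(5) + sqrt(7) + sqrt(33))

(-155*sqrt(7) - 10*sqrt(1155) + 175*sqrt(5) + 105*sqrt(33))/301

Group as (sqrt(7) + sqrt(33)) - sqrt(5); multiply by (sqrt(7) + sqrt(33)) + sqrt(5), then rationalise the remaining surd.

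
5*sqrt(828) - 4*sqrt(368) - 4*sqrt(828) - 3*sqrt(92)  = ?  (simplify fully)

5*sqrt(828) = 30*sqrt(23); 4*sqrt(368) = 16*sqrt(23); 4*sqrt(828) = 24*sqrt(23); 3*sqrt(92) = 6*sqrt(23)
Combine: (30 - 16 - 24 - 6)·sqrt(23) = -16*sqrt(23)

-16*sqrt(23)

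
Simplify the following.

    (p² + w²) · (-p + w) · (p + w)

-p⁴ + w⁴

Telescope via difference of squares: (w+p)(w-p) = -p² + w², then repeat with the next factor.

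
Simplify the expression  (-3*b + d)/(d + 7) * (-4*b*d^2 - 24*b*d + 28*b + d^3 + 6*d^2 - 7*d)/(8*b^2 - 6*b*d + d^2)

Factor: -4*b*d^2 - 24*b*d + 28*b + d^3 + 6*d^2 - 7*d = (-4*b + d)*(d - 1)*(d + 7);  8*b^2 - 6*b*d + d^2 = (-4*b + d)*(-2*b + d)
Cancel the common factors (-4*b + d), (d + 7).

(3*b*d - 3*b - d^2 + d)/(2*b - d)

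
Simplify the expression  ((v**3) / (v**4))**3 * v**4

v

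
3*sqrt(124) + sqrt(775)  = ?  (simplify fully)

3*sqrt(124) = 6*sqrt(31); sqrt(775) = 5*sqrt(31)
Combine: (6 + 5)·sqrt(31) = 11*sqrt(31)

11*sqrt(31)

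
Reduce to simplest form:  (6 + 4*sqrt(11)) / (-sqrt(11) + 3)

-31 - 9*sqrt(11)

Multiply numerator and denominator by 3 + sqrt(11).
Denominator becomes -2; numerator becomes 18*sqrt(11) + 62.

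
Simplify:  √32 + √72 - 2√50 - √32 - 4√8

-12*√2

√32 = 4*√2; √72 = 6*√2; 2√50 = 10*√2; √32 = 4*√2; 4√8 = 8*√2
Combine: (4 + 6 - 10 - 4 - 8)·√2 = -12*√2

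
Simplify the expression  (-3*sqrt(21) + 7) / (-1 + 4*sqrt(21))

Multiply numerator and denominator by -4*sqrt(21) - 1.
Denominator becomes -335; numerator becomes -25*sqrt(21) + 245.

(-49 + 5*sqrt(21))/67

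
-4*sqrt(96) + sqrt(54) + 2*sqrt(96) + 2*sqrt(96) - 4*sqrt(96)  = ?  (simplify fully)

-13*sqrt(6)

4*sqrt(96) = 16*sqrt(6); sqrt(54) = 3*sqrt(6); 2*sqrt(96) = 8*sqrt(6); 2*sqrt(96) = 8*sqrt(6); 4*sqrt(96) = 16*sqrt(6)
Combine: (-16 + 3 + 8 + 8 - 16)·sqrt(6) = -13*sqrt(6)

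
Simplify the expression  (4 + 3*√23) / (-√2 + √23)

Multiply numerator and denominator by √2 + √23.
Denominator becomes 21; numerator becomes 4*√2 + 4*√23 + 3*√46 + 69.

(4*√2 + 4*√23 + 3*√46 + 69)/21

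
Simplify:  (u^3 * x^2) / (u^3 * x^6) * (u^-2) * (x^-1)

1/(u^2*x^5)

Quotient: (x^-4)
Multiply by (u^-2) * (x^-1): add exponents.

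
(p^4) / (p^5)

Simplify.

1/p

Quotient: (p^-1)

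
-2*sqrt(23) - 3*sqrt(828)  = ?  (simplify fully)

2*sqrt(23) = 2*sqrt(23); 3*sqrt(828) = 18*sqrt(23)
Combine: (-2 - 18)·sqrt(23) = -20*sqrt(23)

-20*sqrt(23)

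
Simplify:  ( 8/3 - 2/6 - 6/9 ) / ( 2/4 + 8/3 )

10/19

Numerator: 8/3 - 2/6 - 6/9 = 5/3
Denominator: 2/4 + 8/3 = 19/6
Divide: (5/3) · (6/19) = 10/19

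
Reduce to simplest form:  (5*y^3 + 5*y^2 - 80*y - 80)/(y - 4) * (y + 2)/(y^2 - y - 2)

(5*y^2 + 30*y + 40)/(y - 2)

Factor: 5*y^3 + 5*y^2 - 80*y - 80 = 5*(y + 1)*(y + 4)*(y - 4);  y^2 - y - 2 = (y - 2)*(y + 1)
Cancel the common factors (y - 4), (y + 1).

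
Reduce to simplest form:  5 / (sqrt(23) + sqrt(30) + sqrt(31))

(-5*sqrt(21390) + 55*sqrt(31) + 60*sqrt(30) + 95*sqrt(23))/1138

Group as (sqrt(23) + sqrt(31)) + sqrt(30); multiply by (sqrt(23) + sqrt(31)) - sqrt(30), then rationalise the remaining surd.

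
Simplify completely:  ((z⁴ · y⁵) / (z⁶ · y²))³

Inside the bracket: (z^-2) · y³
Raise to the power 3: (z^-6) · y⁹

y⁹/z⁶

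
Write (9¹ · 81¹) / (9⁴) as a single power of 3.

9¹ = 3^2; 81¹ = 3^4; 9⁴ = 3^8
Combine exponents: 3^(-2)

3^(-2)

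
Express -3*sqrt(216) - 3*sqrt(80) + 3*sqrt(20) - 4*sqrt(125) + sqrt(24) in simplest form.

-26*sqrt(5) - 16*sqrt(6)

3*sqrt(216) = 18*sqrt(6); 3*sqrt(80) = 12*sqrt(5); 3*sqrt(20) = 6*sqrt(5); 4*sqrt(125) = 20*sqrt(5); sqrt(24) = 2*sqrt(6)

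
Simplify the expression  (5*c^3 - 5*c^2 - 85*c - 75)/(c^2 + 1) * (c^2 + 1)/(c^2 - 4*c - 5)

5*c + 15

Factor: 5*c^3 - 5*c^2 - 85*c - 75 = 5*(c + 1)*(c - 5)*(c + 3);  c^2 - 4*c - 5 = (c - 5)*(c + 1)
Cancel the common factors (c^2 + 1), (c - 5), (c + 1).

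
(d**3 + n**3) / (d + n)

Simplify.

Factor as (a+b)(a**2-ab+b**2) with a=d, b=n.

d**2 - d*n + n**2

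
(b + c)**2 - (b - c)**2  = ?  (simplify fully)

4*b*c

Binomially expand both and collect terms in b, c.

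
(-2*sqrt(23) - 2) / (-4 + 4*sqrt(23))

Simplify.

(-12 - sqrt(23))/22

Multiply numerator and denominator by -4*sqrt(23) - 4.
Denominator becomes -352; numerator becomes 16*sqrt(23) + 192.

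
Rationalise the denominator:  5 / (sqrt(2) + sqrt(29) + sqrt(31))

Group as (sqrt(2) + sqrt(29)) + sqrt(31); multiply by (sqrt(2) + sqrt(29)) - sqrt(31), then rationalise the remaining surd.

(-5*sqrt(1798) + 10*sqrt(29) + 145*sqrt(2))/116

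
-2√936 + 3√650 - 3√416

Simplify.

-9*√26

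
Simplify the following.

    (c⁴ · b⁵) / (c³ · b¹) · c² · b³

b⁷*c³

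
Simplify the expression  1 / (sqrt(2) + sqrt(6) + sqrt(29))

Group as (sqrt(2) + sqrt(29)) + sqrt(6); multiply by (sqrt(2) + sqrt(29)) - sqrt(6), then rationalise the remaining surd.

(-25*sqrt(6) - 33*sqrt(2) + 4*sqrt(87) + 21*sqrt(29))/393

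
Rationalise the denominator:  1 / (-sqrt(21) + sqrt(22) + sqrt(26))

(-27*sqrt(21) + 17*sqrt(26) + 25*sqrt(22) + 4*sqrt(3003))/1559

Group as (sqrt(22) + sqrt(26)) - sqrt(21); multiply by (sqrt(22) + sqrt(26)) + sqrt(21), then rationalise the remaining surd.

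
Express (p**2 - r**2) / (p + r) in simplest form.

Factor p**2 - r**2 and cancel (p + r).

p - r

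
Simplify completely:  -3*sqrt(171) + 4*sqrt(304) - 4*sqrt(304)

-9*sqrt(19)

3*sqrt(171) = 9*sqrt(19); 4*sqrt(304) = 16*sqrt(19); 4*sqrt(304) = 16*sqrt(19)
Combine: (-9 + 16 - 16)·sqrt(19) = -9*sqrt(19)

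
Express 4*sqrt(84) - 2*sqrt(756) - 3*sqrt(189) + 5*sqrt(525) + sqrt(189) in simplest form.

15*sqrt(21)

4*sqrt(84) = 8*sqrt(21); 2*sqrt(756) = 12*sqrt(21); 3*sqrt(189) = 9*sqrt(21); 5*sqrt(525) = 25*sqrt(21); sqrt(189) = 3*sqrt(21)
Combine: (8 - 12 - 9 + 25 + 3)·sqrt(21) = 15*sqrt(21)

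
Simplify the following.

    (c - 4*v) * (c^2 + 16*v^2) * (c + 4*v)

c^4 - 256*v^4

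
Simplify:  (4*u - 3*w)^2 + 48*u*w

(4*u + 3*w)^2

Expanding gives 16*u^2 + 24*u*w + 9*w^2, a perfect square.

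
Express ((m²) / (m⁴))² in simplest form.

m^(-4)

Inside the bracket: (m^-2)
Raise to the power 2: (m^-4)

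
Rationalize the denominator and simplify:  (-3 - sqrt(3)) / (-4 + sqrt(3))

Multiply numerator and denominator by -4 - sqrt(3).
Denominator becomes 13; numerator becomes 7*sqrt(3) + 15.

(7*sqrt(3) + 15)/13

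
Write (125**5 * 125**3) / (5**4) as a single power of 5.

5**20

125**5 = 5**15; 125**3 = 5**9; 5**4 = 5**4
Combine exponents: 5**20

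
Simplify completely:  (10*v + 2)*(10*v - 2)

100*v**2 - 4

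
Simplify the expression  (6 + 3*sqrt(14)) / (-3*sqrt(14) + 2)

(-69 - 12*sqrt(14))/61

Multiply numerator and denominator by 2 + 3*sqrt(14).
Denominator becomes -122; numerator becomes 24*sqrt(14) + 138.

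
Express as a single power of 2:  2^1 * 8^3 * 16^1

2^1 = 2^1; 8^3 = 2^9; 16^1 = 2^4
Combine exponents: 2^14

2^14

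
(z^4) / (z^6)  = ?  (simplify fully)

Quotient: (z^-2)

z^(-2)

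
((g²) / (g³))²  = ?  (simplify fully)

g^(-2)

Inside the bracket: (g^-1)
Raise to the power 2: (g^-2)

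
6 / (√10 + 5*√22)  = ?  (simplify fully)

(-√10 + 5*√22)/90

Multiply numerator and denominator by -5*√22 + √10.
Denominator becomes -540; numerator becomes -30*√22 + 6*√10.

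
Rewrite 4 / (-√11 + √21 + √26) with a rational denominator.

(-18*√11 + 3*√26 + 8*√21 + √6006)/111

Group as (√21 + √26) - √11; multiply by (√21 + √26) + √11, then rationalise the remaining surd.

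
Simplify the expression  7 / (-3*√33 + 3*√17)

(-7*√33 - 7*√17)/48

Multiply numerator and denominator by 3*√17 + 3*√33.
Denominator becomes -144; numerator becomes 21*√17 + 21*√33.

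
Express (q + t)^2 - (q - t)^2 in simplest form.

Write as f(q,t) - f(q,-t) and expand.

4*q*t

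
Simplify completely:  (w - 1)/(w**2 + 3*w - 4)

Factor: w**2 + 3*w - 4 = (w + 4)*(w - 1)
Cancel the common factor (w - 1).

1/(w + 4)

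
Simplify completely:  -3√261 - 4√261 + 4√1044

3√261 = 9*√29; 4√261 = 12*√29; 4√1044 = 24*√29
Combine: (-9 - 12 + 24)·√29 = 3*√29

3*√29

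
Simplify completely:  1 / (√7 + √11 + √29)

Group as (√7 + √11) + √29; multiply by (√7 + √11) - √29, then rationalise the remaining surd.

(-2*√2233 - 11*√29 + 25*√11 + 33*√7)/187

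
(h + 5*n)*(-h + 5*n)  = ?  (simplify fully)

-h^2 + 25*n^2

Difference of squares with P = 5*n, Q = h.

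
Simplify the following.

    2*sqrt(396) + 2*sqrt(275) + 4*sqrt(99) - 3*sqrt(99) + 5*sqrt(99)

40*sqrt(11)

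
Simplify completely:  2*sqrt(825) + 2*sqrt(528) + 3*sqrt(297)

27*sqrt(33)

2*sqrt(825) = 10*sqrt(33); 2*sqrt(528) = 8*sqrt(33); 3*sqrt(297) = 9*sqrt(33)
Combine: (10 + 8 + 9)·sqrt(33) = 27*sqrt(33)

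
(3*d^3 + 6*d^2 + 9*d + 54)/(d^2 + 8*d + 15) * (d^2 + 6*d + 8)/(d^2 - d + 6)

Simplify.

(3*d^2 + 18*d + 24)/(d + 5)

Factor: 3*d^3 + 6*d^2 + 9*d + 54 = 3*(d + 3)*(d^2 - d + 6);  d^2 + 8*d + 15 = (d + 3)*(d + 5);  d^2 + 6*d + 8 = (d + 2)*(d + 4)
Cancel the common factors (d^2 - d + 6), (d + 3).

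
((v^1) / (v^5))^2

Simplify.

Inside the bracket: (v^-4)
Raise to the power 2: (v^-8)

v^(-8)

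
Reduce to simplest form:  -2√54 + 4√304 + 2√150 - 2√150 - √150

-11*√6 + 16*√19

2√54 = 6*√6; 4√304 = 16*√19; 2√150 = 10*√6; 2√150 = 10*√6; √150 = 5*√6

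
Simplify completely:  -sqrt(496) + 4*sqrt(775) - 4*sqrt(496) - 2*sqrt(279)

-6*sqrt(31)

sqrt(496) = 4*sqrt(31); 4*sqrt(775) = 20*sqrt(31); 4*sqrt(496) = 16*sqrt(31); 2*sqrt(279) = 6*sqrt(31)
Combine: (-4 + 20 - 16 - 6)·sqrt(31) = -6*sqrt(31)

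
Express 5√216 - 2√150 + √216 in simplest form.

26*√6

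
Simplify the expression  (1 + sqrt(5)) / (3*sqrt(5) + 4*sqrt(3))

(-15 - 3*sqrt(5) + 4*sqrt(3) + 4*sqrt(15))/3

Multiply numerator and denominator by -4*sqrt(3) + 3*sqrt(5).
Denominator becomes -3; numerator becomes -4*sqrt(15) - 4*sqrt(3) + 3*sqrt(5) + 15.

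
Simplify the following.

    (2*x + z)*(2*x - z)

(2*x)**2 - (z)**2 = 4*x**2 - z**2.

4*x**2 - z**2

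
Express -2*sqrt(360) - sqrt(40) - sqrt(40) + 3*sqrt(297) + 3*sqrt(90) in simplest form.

2*sqrt(360) = 12*sqrt(10); sqrt(40) = 2*sqrt(10); sqrt(40) = 2*sqrt(10); 3*sqrt(297) = 9*sqrt(33); 3*sqrt(90) = 9*sqrt(10)

-7*sqrt(10) + 9*sqrt(33)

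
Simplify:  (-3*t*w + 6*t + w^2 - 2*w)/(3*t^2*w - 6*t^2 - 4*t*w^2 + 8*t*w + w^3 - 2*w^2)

-1/(t - w)

Factor: -3*t*w + 6*t + w^2 - 2*w = (-3*t + w)*(w - 2);  3*t^2*w - 6*t^2 - 4*t*w^2 + 8*t*w + w^3 - 2*w^2 = (-t + w)*(w - 2)*(-3*t + w)
Cancel the common factors (w - 2), (-3*t + w).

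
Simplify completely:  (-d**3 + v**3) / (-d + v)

v**3 - d**3 = (-d + v)(d**2 + d*v + v**2).

d**2 + d*v + v**2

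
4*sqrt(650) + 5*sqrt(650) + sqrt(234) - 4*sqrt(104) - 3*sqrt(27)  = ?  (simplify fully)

-9*sqrt(3) + 40*sqrt(26)

4*sqrt(650) = 20*sqrt(26); 5*sqrt(650) = 25*sqrt(26); sqrt(234) = 3*sqrt(26); 4*sqrt(104) = 8*sqrt(26); 3*sqrt(27) = 9*sqrt(3)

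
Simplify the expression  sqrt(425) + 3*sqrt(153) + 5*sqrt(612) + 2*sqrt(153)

sqrt(425) = 5*sqrt(17); 3*sqrt(153) = 9*sqrt(17); 5*sqrt(612) = 30*sqrt(17); 2*sqrt(153) = 6*sqrt(17)
Combine: (5 + 9 + 30 + 6)·sqrt(17) = 50*sqrt(17)

50*sqrt(17)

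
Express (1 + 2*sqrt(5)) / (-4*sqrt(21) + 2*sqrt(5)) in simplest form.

(-4*sqrt(105) - 10 - 2*sqrt(21) - sqrt(5))/158

Multiply numerator and denominator by 2*sqrt(5) + 4*sqrt(21).
Denominator becomes -316; numerator becomes 2*sqrt(5) + 4*sqrt(21) + 20 + 8*sqrt(105).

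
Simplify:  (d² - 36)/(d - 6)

d + 6

Factor: d² - 36 = (d - 6)·(d + 6)
Cancel the common factor (d - 6).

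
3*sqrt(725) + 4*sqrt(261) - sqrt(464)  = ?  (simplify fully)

23*sqrt(29)

3*sqrt(725) = 15*sqrt(29); 4*sqrt(261) = 12*sqrt(29); sqrt(464) = 4*sqrt(29)
Combine: (15 + 12 - 4)·sqrt(29) = 23*sqrt(29)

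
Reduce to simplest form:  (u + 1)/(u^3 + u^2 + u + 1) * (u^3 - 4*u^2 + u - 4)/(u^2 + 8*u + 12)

Factor: u^3 + u^2 + u + 1 = (u^2 + 1)*(u + 1);  u^3 - 4*u^2 + u - 4 = (u^2 + 1)*(u - 4);  u^2 + 8*u + 12 = (u + 2)*(u + 6)
Cancel the common factors (u^2 + 1), (u + 1).

(u - 4)/(u^2 + 8*u + 12)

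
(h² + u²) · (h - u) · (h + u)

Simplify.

(h+u)(h-u) = h² - u²; continue pairing.

h⁴ - u⁴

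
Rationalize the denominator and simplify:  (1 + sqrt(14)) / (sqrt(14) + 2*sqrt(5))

(-14 - sqrt(14) + 2*sqrt(5) + 2*sqrt(70))/6

Multiply numerator and denominator by -2*sqrt(5) + sqrt(14).
Denominator becomes -6; numerator becomes -2*sqrt(70) - 2*sqrt(5) + sqrt(14) + 14.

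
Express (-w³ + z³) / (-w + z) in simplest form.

w² + w*z + z²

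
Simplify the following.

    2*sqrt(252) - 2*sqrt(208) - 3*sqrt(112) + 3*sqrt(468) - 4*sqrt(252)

-24*sqrt(7) + 10*sqrt(13)

2*sqrt(252) = 12*sqrt(7); 2*sqrt(208) = 8*sqrt(13); 3*sqrt(112) = 12*sqrt(7); 3*sqrt(468) = 18*sqrt(13); 4*sqrt(252) = 24*sqrt(7)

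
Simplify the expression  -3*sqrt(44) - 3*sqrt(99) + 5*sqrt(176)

3*sqrt(44) = 6*sqrt(11); 3*sqrt(99) = 9*sqrt(11); 5*sqrt(176) = 20*sqrt(11)
Combine: (-6 - 9 + 20)·sqrt(11) = 5*sqrt(11)

5*sqrt(11)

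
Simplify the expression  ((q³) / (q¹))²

q⁴

Inside the bracket: q²
Raise to the power 2: q⁴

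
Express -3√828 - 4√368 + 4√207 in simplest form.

3√828 = 18*√23; 4√368 = 16*√23; 4√207 = 12*√23
Combine: (-18 - 16 + 12)·√23 = -22*√23

-22*√23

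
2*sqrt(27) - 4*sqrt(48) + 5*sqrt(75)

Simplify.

15*sqrt(3)

2*sqrt(27) = 6*sqrt(3); 4*sqrt(48) = 16*sqrt(3); 5*sqrt(75) = 25*sqrt(3)
Combine: (6 - 16 + 25)·sqrt(3) = 15*sqrt(3)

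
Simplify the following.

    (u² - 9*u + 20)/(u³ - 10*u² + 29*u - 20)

Factor: u² - 9*u + 20 = (u - 5)·(u - 4);  u³ - 10*u² + 29*u - 20 = (u - 5)·(u - 1)·(u - 4)
Cancel the common factors (u - 5), (u - 4).

1/(u - 1)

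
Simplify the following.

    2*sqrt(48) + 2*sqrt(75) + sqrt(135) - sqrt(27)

2*sqrt(48) = 8*sqrt(3); 2*sqrt(75) = 10*sqrt(3); sqrt(135) = 3*sqrt(15); sqrt(27) = 3*sqrt(3)

3*sqrt(15) + 15*sqrt(3)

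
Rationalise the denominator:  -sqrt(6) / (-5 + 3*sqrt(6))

(-18 - 5*sqrt(6))/29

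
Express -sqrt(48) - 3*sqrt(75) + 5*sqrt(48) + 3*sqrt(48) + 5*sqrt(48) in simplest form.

33*sqrt(3)

sqrt(48) = 4*sqrt(3); 3*sqrt(75) = 15*sqrt(3); 5*sqrt(48) = 20*sqrt(3); 3*sqrt(48) = 12*sqrt(3); 5*sqrt(48) = 20*sqrt(3)
Combine: (-4 - 15 + 20 + 12 + 20)·sqrt(3) = 33*sqrt(3)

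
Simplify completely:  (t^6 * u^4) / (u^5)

t^6/u

Quotient: t^6 * (u^-1)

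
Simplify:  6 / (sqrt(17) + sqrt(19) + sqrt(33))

Group as (sqrt(17) + sqrt(19)) + sqrt(33); multiply by (sqrt(17) + sqrt(19)) - sqrt(33), then rationalise the remaining surd.

(-12*sqrt(10659) + 18*sqrt(33) + 186*sqrt(19) + 210*sqrt(17))/1283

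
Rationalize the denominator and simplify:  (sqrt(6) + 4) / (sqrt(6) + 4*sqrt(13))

Multiply numerator and denominator by -4*sqrt(13) + sqrt(6).
Denominator becomes -202; numerator becomes -16*sqrt(13) - 4*sqrt(78) + 6 + 4*sqrt(6).

(-2*sqrt(6) - 3 + 2*sqrt(78) + 8*sqrt(13))/101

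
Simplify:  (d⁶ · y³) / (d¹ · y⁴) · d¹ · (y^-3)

Quotient: d⁵ · (y^-1)
Multiply by d¹ · (y^-3): add exponents.

d⁶/y⁴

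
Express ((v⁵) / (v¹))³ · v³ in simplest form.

Inside the bracket: v⁴
Raise to the power 3: v^12
Multiply by v³: add exponents.

v^15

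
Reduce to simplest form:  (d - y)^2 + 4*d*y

(d + y)^2

Expanding gives d^2 + 2*d*y + y^2, a perfect square.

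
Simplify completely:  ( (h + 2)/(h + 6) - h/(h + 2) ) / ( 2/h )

Numerator: (h + 2)/(h + 6) - h/(h + 2) = (-2*h + 4)/(h² + 8*h + 12)
Denominator: 2/h = 2/h
Divide: ((-2*h + 4)/(h² + 8*h + 12)) · (h/2) = (-h² + 2*h)/(h² + 8*h + 12)

(-h² + 2*h)/(h² + 8*h + 12)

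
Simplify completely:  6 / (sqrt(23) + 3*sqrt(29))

(-3*sqrt(23) + 9*sqrt(29))/119

Multiply numerator and denominator by -3*sqrt(29) + sqrt(23).
Denominator becomes -238; numerator becomes -18*sqrt(29) + 6*sqrt(23).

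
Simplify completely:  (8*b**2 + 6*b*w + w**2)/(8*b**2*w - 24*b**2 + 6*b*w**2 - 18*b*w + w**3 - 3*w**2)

Factor: 8*b**2 + 6*b*w + w**2 = (4*b + w)*(2*b + w);  8*b**2*w - 24*b**2 + 6*b*w**2 - 18*b*w + w**3 - 3*w**2 = (w - 3)*(4*b + w)*(2*b + w)
Cancel the common factors (4*b + w), (2*b + w).

1/(w - 3)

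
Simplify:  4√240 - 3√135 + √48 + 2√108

4√240 = 16*√15; 3√135 = 9*√15; √48 = 4*√3; 2√108 = 12*√3

7*√15 + 16*√3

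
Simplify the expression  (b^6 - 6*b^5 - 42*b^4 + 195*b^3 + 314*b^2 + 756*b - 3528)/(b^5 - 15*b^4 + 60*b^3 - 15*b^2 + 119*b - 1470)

Factor: b^6 - 6*b^5 - 42*b^4 + 195*b^3 + 314*b^2 + 756*b - 3528 = (b - 7)*(b^2 + 3*b + 7)*(b - 6)*(b - 2)*(b + 6);  b^5 - 15*b^4 + 60*b^3 - 15*b^2 + 119*b - 1470 = (b - 6)*(b - 5)*(b - 7)*(b^2 + 3*b + 7)
Cancel the common factors (b^2 + 3*b + 7), (b - 7), (b - 6).

(b^2 + 4*b - 12)/(b - 5)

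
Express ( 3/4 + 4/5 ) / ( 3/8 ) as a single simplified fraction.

Numerator: 3/4 + 4/5 = 31/20
Denominator: 3/8 = 3/8
Divide: (31/20) · (8/3) = 62/15

62/15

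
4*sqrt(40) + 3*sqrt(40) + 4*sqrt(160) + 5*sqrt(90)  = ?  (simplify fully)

4*sqrt(40) = 8*sqrt(10); 3*sqrt(40) = 6*sqrt(10); 4*sqrt(160) = 16*sqrt(10); 5*sqrt(90) = 15*sqrt(10)
Combine: (8 + 6 + 16 + 15)·sqrt(10) = 45*sqrt(10)

45*sqrt(10)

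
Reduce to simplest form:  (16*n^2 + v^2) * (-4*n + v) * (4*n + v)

Telescope via difference of squares: (v+(4*n))(v-(4*n)) = -16*n^2 + v^2, then repeat with the next factor.

-256*n^4 + v^4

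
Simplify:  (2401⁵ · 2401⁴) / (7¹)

2401⁵ = 7^20; 2401⁴ = 7^16; 7¹ = 7^1
Combine exponents: 7^35

7^35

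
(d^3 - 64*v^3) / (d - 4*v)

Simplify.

d^2 + 4*d*v + 16*v^2

Apply the difference-of-cubes factorisation and cancel (d - 4*v).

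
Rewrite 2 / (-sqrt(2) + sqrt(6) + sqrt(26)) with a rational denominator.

Group as (sqrt(6) + sqrt(26)) - sqrt(2); multiply by (sqrt(6) + sqrt(26)) + sqrt(2), then rationalise the remaining surd.

(-11*sqrt(6) - 2*sqrt(78) + 15*sqrt(2) + 9*sqrt(26))/69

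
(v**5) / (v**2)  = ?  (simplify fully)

Quotient: v**3

v**3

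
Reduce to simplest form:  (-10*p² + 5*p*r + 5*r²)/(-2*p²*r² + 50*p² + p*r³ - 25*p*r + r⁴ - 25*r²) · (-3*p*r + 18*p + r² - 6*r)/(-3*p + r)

(5*r - 30)/(r² - 25)

Factor: -10*p² + 5*p*r + 5*r² = 5·(2*p + r)·(-p + r);  -2*p²*r² + 50*p² + p*r³ - 25*p*r + r⁴ - 25*r² = (r + 5)·(2*p + r)·(r - 5)·(-p + r);  -3*p*r + 18*p + r² - 6*r = (-3*p + r)·(r - 6)
Cancel the common factors (-p + r), (2*p + r), (-3*p + r).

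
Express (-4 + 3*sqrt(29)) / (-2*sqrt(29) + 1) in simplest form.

(-34 + sqrt(29))/23

Multiply numerator and denominator by 1 + 2*sqrt(29).
Denominator becomes -115; numerator becomes -5*sqrt(29) + 170.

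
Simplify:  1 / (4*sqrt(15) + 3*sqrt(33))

Multiply numerator and denominator by -4*sqrt(15) + 3*sqrt(33).
Denominator becomes 57; numerator becomes -4*sqrt(15) + 3*sqrt(33).

(-4*sqrt(15) + 3*sqrt(33))/57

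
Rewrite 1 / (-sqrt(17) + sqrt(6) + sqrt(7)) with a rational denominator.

Group as (sqrt(6) + sqrt(7)) - sqrt(17); multiply by (sqrt(6) + sqrt(7)) + sqrt(17), then rationalise the remaining surd.

(2*sqrt(17) + 8*sqrt(7) + 9*sqrt(6) + sqrt(714))/76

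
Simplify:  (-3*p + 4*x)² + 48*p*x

(3*p + 4*x)²

After expansion: 9*p² + 24*p*x + 16*x² — a perfect-square trinomial.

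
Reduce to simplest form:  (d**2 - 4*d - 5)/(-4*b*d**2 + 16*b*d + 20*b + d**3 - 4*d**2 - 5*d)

-1/(4*b - d)

Factor: d**2 - 4*d - 5 = (d - 5)*(d + 1);  -4*b*d**2 + 16*b*d + 20*b + d**3 - 4*d**2 - 5*d = (d + 1)*(-4*b + d)*(d - 5)
Cancel the common factors (d + 1), (d - 5).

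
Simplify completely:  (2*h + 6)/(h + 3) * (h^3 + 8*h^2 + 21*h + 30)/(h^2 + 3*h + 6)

2*h + 10

Factor: 2*h + 6 = 2*(h + 3);  h^3 + 8*h^2 + 21*h + 30 = (h + 5)*(h^2 + 3*h + 6)
Cancel the common factors (h^2 + 3*h + 6), (h + 3).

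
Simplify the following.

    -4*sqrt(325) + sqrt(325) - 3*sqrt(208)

-27*sqrt(13)

4*sqrt(325) = 20*sqrt(13); sqrt(325) = 5*sqrt(13); 3*sqrt(208) = 12*sqrt(13)
Combine: (-20 + 5 - 12)·sqrt(13) = -27*sqrt(13)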